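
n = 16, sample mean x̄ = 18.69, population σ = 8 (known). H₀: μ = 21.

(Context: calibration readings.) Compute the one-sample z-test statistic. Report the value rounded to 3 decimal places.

SE = σ/√n = 8/√16 = 2.0000
z = (x̄−μ₀)/SE = (18.69−21)/2.0000 = -1.1550

test statistic = -1.155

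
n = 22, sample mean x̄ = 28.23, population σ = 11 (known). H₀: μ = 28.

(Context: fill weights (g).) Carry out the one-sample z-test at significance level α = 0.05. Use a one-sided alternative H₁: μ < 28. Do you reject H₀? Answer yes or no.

reject H₀: no

SE = σ/√n = 11/√22 = 2.3452
z = (x̄−μ₀)/SE = (28.23−28)/2.3452 = 0.0981
p-value (one-sided, H₁ less) = 0.53906
At α=0.05: p ≥ α → fail to reject H₀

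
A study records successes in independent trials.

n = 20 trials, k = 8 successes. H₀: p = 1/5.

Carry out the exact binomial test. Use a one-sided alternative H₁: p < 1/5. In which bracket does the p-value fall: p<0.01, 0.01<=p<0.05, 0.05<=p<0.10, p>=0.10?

Exact binomial: n=20, k=8, p₀=1/5=0.2000
P(X≤8) from Σ C(n,i)·p₀^i·(1−p₀)^(n−i)
p-value (one-sided, H₁ less) = 0.99002
→ bracket: p>=0.10

p-value bracket: p>=0.10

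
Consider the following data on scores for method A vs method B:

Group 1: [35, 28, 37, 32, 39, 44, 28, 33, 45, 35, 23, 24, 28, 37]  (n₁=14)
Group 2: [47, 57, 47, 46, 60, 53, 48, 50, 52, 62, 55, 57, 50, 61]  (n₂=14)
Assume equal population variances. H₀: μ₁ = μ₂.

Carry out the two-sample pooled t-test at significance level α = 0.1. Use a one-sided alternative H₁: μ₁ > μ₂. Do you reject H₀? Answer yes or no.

x̄₁=33.429, s₁=6.768, n₁=14
x̄₂=53.214, s₂=5.508, n₂=14
s_p² = [13·6.768² + 13·5.508²]/26 = 38.0687
SE = √(s_p²·(1/14+1/14)) = 2.3320
t = (33.429−53.214)/2.3320 = -8.4843
df = 26
p-value (one-sided, H₁ greater) = 1.00000
At α=0.1: p ≥ α → fail to reject H₀

reject H₀: no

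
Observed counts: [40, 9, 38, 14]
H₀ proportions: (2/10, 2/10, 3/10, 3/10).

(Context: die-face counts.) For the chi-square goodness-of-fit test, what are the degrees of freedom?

degrees of freedom = 3

df = k − 1 = 4 − 1 = 3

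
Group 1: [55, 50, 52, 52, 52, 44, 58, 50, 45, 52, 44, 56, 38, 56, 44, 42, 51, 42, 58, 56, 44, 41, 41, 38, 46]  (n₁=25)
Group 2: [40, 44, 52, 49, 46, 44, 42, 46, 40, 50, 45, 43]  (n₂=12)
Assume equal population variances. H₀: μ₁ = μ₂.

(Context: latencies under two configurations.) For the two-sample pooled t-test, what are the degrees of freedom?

df = n₁ + n₂ − 2 = 25 + 12 − 2 = 35

degrees of freedom = 35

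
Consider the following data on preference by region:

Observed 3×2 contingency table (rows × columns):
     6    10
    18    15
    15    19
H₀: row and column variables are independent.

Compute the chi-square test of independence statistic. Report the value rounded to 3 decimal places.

test statistic = 1.447

Row totals [16, 33, 34], col totals [39, 44], n=83
χ² = (6−7.52)²/7.52 + (10−8.48)²/8.48 + (18−15.51)²/15.51 + (15−17.49)²/17.49 + (15−15.98)²/15.98 + (19−18.02)²/18.02 = 1.4474
df = 2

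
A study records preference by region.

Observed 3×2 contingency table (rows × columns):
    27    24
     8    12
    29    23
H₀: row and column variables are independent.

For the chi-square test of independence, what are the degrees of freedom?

degrees of freedom = 2

df = (r−1)(c−1) = (3−1)·(2−1) = 2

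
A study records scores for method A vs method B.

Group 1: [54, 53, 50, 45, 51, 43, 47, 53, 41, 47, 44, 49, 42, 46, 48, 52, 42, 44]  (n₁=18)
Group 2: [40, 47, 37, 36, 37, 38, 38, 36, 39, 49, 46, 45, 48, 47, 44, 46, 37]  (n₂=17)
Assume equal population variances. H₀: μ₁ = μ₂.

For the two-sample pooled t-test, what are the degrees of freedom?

df = n₁ + n₂ − 2 = 18 + 17 − 2 = 33

degrees of freedom = 33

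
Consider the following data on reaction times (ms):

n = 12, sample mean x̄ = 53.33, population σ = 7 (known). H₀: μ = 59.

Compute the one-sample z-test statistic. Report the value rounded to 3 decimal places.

test statistic = -2.806

SE = σ/√n = 7/√12 = 2.0207
z = (x̄−μ₀)/SE = (53.33−59)/2.0207 = -2.8059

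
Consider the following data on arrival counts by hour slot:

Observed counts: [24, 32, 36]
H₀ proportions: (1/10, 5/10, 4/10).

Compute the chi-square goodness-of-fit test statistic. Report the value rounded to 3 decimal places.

n = 92; E_i = n·p_i = [9.20, 46.00, 36.80]
χ² = (24−9.20)²/9.20 + (32−46.00)²/46.00 + (36−36.80)²/36.80 = 28.0870
df = 2

test statistic = 28.087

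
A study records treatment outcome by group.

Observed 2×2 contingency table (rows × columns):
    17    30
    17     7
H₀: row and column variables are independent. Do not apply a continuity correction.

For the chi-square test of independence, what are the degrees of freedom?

degrees of freedom = 1

df = (r−1)(c−1) = (2−1)·(2−1) = 1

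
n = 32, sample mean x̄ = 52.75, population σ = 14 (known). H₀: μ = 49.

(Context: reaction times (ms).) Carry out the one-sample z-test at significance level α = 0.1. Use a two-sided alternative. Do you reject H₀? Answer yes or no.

reject H₀: no

SE = σ/√n = 14/√32 = 2.4749
z = (x̄−μ₀)/SE = (52.75−49)/2.4749 = 1.5152
p-value (two-sided) = 0.12971
At α=0.1: p ≥ α → fail to reject H₀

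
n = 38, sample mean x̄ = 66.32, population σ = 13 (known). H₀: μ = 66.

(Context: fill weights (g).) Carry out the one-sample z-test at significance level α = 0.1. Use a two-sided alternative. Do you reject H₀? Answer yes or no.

SE = σ/√n = 13/√38 = 2.1089
z = (x̄−μ₀)/SE = (66.32−66)/2.1089 = 0.1517
p-value (two-sided) = 0.87939
At α=0.1: p ≥ α → fail to reject H₀

reject H₀: no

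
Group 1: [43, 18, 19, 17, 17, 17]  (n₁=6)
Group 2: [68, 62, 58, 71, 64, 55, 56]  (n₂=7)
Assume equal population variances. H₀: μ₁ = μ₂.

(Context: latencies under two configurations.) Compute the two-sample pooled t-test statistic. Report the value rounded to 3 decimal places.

x̄₁=21.833, s₁=10.400, n₁=6
x̄₂=62.000, s₂=6.083, n₂=7
s_p² = [5·10.400² + 6·6.083²]/11 = 69.3485
SE = √(s_p²·(1/6+1/7)) = 4.6330
t = (21.833−62.000)/4.6330 = -8.6696
df = 11

test statistic = -8.670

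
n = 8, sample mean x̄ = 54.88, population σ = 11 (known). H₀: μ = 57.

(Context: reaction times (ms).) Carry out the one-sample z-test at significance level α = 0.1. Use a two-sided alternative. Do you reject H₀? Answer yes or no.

reject H₀: no

SE = σ/√n = 11/√8 = 3.8891
z = (x̄−μ₀)/SE = (54.88−57)/3.8891 = -0.5451
p-value (two-sided) = 0.58567
At α=0.1: p ≥ α → fail to reject H₀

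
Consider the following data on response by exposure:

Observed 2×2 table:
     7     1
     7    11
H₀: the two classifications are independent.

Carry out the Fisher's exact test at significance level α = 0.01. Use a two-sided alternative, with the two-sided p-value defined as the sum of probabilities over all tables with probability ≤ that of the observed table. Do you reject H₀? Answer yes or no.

Margins: r₁=8, r₂=18, c₁=14, c₂=12, n=26
p_obs = C(8,7)·C(18,7)/C(26,14); sum pmf over tables with pmf ≤ p_obs
p-value (two-sided) = 0.03570
At α=0.01: p ≥ α → fail to reject H₀

reject H₀: no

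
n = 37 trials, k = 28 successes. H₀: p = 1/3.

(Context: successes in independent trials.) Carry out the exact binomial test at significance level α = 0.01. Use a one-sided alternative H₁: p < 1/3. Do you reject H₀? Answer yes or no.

Exact binomial: n=37, k=28, p₀=1/3=0.3333
P(X≤28) from Σ C(n,i)·p₀^i·(1−p₀)^(n−i)
p-value (one-sided, H₁ less) = 1.00000
At α=0.01: p ≥ α → fail to reject H₀

reject H₀: no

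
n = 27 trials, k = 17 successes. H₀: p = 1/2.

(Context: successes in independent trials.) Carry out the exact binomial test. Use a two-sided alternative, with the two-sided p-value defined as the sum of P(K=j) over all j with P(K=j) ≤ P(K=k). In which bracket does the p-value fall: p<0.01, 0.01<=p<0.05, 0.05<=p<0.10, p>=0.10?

Exact binomial: n=27, k=17, p₀=1/2=0.5000
P(X=j) = C(n,j)·p₀^j·(1−p₀)^(n−j); p = Σ P(X=j) over j with P(X=j) ≤ P(X=17)
p-value (two-sided) = 0.24779
→ bracket: p>=0.10

p-value bracket: p>=0.10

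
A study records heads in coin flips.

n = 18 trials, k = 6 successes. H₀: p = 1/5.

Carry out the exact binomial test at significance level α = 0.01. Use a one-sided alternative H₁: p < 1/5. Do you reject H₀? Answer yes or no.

reject H₀: no

Exact binomial: n=18, k=6, p₀=1/5=0.2000
P(X≤6) from Σ C(n,i)·p₀^i·(1−p₀)^(n−i)
p-value (one-sided, H₁ less) = 0.94873
At α=0.01: p ≥ α → fail to reject H₀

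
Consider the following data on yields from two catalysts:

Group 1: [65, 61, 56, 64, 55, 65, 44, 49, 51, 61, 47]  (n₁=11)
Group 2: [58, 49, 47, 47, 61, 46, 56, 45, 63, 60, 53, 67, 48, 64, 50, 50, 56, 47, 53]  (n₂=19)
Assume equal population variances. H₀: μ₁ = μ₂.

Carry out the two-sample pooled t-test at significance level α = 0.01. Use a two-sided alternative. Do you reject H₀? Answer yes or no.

reject H₀: no

x̄₁=56.182, s₁=7.587, n₁=11
x̄₂=53.684, s₂=6.848, n₂=19
s_p² = [10·7.587² + 18·6.848²]/28 = 50.7051
SE = √(s_p²·(1/11+1/19)) = 2.6978
t = (56.182−53.684)/2.6978 = 0.9258
df = 28
p-value (two-sided) = 0.36247
At α=0.01: p ≥ α → fail to reject H₀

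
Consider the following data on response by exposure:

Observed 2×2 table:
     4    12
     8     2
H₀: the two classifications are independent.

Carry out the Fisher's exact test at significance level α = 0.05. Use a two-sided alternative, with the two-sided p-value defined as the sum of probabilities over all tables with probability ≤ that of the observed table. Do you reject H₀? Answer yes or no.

Margins: r₁=16, r₂=10, c₁=12, c₂=14, n=26
p_obs = C(16,4)·C(10,8)/C(26,12); sum pmf over tables with pmf ≤ p_obs
p-value (two-sided) = 0.01378
At α=0.05: p < α → reject H₀

reject H₀: yes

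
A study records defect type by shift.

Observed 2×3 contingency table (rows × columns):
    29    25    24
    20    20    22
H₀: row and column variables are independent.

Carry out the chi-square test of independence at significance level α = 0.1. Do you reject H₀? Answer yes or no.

Row totals [78, 62], col totals [49, 45, 46], n=140
χ² = (29−27.30)²/27.30 + (25−25.07)²/25.07 + (24−25.63)²/25.63 + (20−21.70)²/21.70 + (20−19.93)²/19.93 + (22−20.37)²/20.37 = 0.4732
df = 2
p-value (upper-tail) = 0.78931
At α=0.1: p ≥ α → fail to reject H₀

reject H₀: no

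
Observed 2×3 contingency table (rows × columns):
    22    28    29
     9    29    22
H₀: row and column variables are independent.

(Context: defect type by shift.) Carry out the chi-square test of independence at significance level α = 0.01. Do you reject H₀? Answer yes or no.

reject H₀: no

Row totals [79, 60], col totals [31, 57, 51], n=139
χ² = (22−17.62)²/17.62 + (28−32.40)²/32.40 + (29−28.99)²/28.99 + (9−13.38)²/13.38 + (29−24.60)²/24.60 + (22−22.01)²/22.01 = 3.9058
df = 2
p-value (upper-tail) = 0.14186
At α=0.01: p ≥ α → fail to reject H₀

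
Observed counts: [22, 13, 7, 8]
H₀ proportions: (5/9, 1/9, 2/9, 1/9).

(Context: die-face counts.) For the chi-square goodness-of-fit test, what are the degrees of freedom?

degrees of freedom = 3

df = k − 1 = 4 − 1 = 3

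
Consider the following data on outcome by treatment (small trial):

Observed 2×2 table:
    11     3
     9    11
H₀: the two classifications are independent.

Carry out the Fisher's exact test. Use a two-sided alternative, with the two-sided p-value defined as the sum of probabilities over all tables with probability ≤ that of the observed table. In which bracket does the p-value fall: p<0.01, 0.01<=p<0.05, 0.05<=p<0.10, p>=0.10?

p-value bracket: 0.05<=p<0.10

Margins: r₁=14, r₂=20, c₁=20, c₂=14, n=34
p_obs = C(14,11)·C(20,9)/C(34,20); sum pmf over tables with pmf ≤ p_obs
p-value (two-sided) = 0.07906
→ bracket: 0.05<=p<0.10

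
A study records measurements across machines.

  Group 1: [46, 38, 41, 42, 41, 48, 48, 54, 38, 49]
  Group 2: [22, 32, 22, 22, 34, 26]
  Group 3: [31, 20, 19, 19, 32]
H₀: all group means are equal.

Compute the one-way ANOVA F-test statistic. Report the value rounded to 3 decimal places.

test statistic = 30.028

Group means [44.50, 26.33, 24.20], grand mean 34.476
SSB = Σnᵢ(x̄ᵢ−x̄)² = 1930.605; SSW = ΣΣ(x−x̄ᵢ)² = 578.633
MSB = 1930.605/2 = 965.3024; MSW = 578.633/18 = 32.1463
F = MSB/MSW = 30.0284
df = (2, 18)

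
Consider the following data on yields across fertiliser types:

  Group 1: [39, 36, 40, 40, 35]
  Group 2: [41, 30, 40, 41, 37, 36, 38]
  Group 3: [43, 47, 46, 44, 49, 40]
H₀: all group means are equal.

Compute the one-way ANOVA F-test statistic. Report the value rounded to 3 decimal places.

Group means [38.00, 37.57, 44.83], grand mean 40.111
SSB = Σnᵢ(x̄ᵢ−x̄)² = 201.230; SSW = ΣΣ(x−x̄ᵢ)² = 162.548
MSB = 201.230/2 = 100.6151; MSW = 162.548/15 = 10.8365
F = MSB/MSW = 9.2848
df = (2, 15)

test statistic = 9.285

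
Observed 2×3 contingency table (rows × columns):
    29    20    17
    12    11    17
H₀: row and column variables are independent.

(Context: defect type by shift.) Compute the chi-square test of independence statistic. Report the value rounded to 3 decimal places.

test statistic = 3.495

Row totals [66, 40], col totals [41, 31, 34], n=106
χ² = (29−25.53)²/25.53 + (20−19.30)²/19.30 + (17−21.17)²/21.17 + (12−15.47)²/15.47 + (11−11.70)²/11.70 + (17−12.83)²/12.83 = 3.4946
df = 2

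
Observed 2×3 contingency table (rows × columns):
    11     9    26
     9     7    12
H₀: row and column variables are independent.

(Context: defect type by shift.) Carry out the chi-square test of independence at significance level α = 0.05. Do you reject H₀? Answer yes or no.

reject H₀: no

Row totals [46, 28], col totals [20, 16, 38], n=74
χ² = (11−12.43)²/12.43 + (9−9.95)²/9.95 + (26−23.62)²/23.62 + (9−7.57)²/7.57 + (7−6.05)²/6.05 + (12−14.38)²/14.38 = 1.3068
df = 2
p-value (upper-tail) = 0.52026
At α=0.05: p ≥ α → fail to reject H₀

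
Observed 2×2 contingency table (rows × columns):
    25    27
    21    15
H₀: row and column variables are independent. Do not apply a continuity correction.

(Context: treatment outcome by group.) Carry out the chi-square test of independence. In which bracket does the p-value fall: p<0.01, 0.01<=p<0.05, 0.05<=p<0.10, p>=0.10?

p-value bracket: p>=0.10

Row totals [52, 36], col totals [46, 42], n=88
χ² = (25−27.18)²/27.18 + (27−24.82)²/24.82 + (21−18.82)²/18.82 + (15−17.18)²/17.18 = 0.8970
df = 1
p-value (upper-tail) = 0.34360
→ bracket: p>=0.10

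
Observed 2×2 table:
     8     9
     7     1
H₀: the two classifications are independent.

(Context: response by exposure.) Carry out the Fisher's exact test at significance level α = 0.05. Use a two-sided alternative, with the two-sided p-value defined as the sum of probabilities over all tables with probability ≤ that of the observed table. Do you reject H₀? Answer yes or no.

Margins: r₁=17, r₂=8, c₁=15, c₂=10, n=25
p_obs = C(17,8)·C(8,7)/C(25,15); sum pmf over tables with pmf ≤ p_obs
p-value (two-sided) = 0.08754
At α=0.05: p ≥ α → fail to reject H₀

reject H₀: no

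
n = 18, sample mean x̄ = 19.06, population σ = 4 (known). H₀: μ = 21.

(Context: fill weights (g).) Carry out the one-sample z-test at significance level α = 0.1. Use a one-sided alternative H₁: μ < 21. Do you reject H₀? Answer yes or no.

SE = σ/√n = 4/√18 = 0.9428
z = (x̄−μ₀)/SE = (19.06−21)/0.9428 = -2.0577
p-value (one-sided, H₁ less) = 0.01981
At α=0.1: p < α → reject H₀

reject H₀: yes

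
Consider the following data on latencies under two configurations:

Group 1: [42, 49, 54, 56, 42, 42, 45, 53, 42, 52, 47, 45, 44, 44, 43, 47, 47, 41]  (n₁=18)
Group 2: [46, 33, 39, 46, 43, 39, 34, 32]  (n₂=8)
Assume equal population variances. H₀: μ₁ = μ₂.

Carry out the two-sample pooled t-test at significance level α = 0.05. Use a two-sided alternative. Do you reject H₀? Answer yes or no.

x̄₁=46.389, s₁=4.642, n₁=18
x̄₂=39.000, s₂=5.657, n₂=8
s_p² = [17·4.642² + 7·5.657²]/24 = 24.5949
SE = √(s_p²·(1/18+1/8)) = 2.1073
t = (46.389−39.000)/2.1073 = 3.5063
df = 24
p-value (two-sided) = 0.00181
At α=0.05: p < α → reject H₀

reject H₀: yes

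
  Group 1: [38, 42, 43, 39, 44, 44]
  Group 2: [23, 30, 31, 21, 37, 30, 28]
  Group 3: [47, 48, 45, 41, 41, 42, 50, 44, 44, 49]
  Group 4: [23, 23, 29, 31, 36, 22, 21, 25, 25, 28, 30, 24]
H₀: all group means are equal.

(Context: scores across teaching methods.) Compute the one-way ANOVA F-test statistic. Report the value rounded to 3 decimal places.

test statistic = 49.156

Group means [41.67, 28.57, 45.10, 26.42], grand mean 34.800
SSB = Σnᵢ(x̄ᵢ−x̄)² = 2458.736; SSW = ΣΣ(x−x̄ᵢ)² = 516.864
MSB = 2458.736/3 = 819.5786; MSW = 516.864/31 = 16.6730
F = MSB/MSW = 49.1559
df = (3, 31)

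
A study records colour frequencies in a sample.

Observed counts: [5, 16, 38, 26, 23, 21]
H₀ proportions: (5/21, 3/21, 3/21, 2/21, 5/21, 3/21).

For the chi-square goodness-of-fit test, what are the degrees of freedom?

degrees of freedom = 5

df = k − 1 = 6 − 1 = 5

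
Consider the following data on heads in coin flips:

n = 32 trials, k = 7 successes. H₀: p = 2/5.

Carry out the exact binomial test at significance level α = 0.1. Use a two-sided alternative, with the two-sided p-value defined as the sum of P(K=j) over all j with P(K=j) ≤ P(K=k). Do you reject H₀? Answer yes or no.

Exact binomial: n=32, k=7, p₀=2/5=0.4000
P(X=j) = C(n,j)·p₀^j·(1−p₀)^(n−j); p = Σ P(X=j) over j with P(X=j) ≤ P(X=7)
p-value (two-sided) = 0.04570
At α=0.1: p < α → reject H₀

reject H₀: yes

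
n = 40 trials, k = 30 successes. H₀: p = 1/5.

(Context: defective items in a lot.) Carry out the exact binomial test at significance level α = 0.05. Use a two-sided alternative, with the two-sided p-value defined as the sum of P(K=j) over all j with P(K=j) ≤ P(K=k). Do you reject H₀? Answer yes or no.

reject H₀: yes

Exact binomial: n=40, k=30, p₀=1/5=0.2000
P(X=j) = C(n,j)·p₀^j·(1−p₀)^(n−j); p = Σ P(X=j) over j with P(X=j) ≤ P(X=30)
p-value (two-sided) = 0.00000
At α=0.05: p < α → reject H₀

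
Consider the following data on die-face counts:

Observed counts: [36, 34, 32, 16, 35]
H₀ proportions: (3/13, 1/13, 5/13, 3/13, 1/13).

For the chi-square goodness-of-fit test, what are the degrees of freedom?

degrees of freedom = 4

df = k − 1 = 5 − 1 = 4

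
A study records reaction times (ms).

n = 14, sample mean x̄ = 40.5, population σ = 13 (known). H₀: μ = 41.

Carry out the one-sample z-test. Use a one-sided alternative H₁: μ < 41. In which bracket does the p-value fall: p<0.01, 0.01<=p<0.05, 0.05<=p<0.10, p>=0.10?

p-value bracket: p>=0.10

SE = σ/√n = 13/√14 = 3.4744
z = (x̄−μ₀)/SE = (40.5−41)/3.4744 = -0.1439
p-value (one-sided, H₁ less) = 0.44279
→ bracket: p>=0.10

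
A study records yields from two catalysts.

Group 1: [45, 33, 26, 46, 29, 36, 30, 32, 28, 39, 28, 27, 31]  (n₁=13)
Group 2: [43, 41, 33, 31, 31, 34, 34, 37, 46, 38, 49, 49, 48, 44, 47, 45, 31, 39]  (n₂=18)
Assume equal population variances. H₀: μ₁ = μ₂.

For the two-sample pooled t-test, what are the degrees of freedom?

df = n₁ + n₂ − 2 = 13 + 18 − 2 = 29

degrees of freedom = 29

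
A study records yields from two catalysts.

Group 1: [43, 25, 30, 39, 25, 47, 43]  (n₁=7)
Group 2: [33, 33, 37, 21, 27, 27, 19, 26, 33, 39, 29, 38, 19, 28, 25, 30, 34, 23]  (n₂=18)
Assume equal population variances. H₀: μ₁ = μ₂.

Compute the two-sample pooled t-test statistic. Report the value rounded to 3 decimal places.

test statistic = 2.231

x̄₁=36.000, s₁=9.183, n₁=7
x̄₂=28.944, s₂=6.197, n₂=18
s_p² = [6·9.183² + 17·6.197²]/23 = 50.3889
SE = √(s_p²·(1/7+1/18)) = 3.1619
t = (36.000−28.944)/3.1619 = 2.2314
df = 23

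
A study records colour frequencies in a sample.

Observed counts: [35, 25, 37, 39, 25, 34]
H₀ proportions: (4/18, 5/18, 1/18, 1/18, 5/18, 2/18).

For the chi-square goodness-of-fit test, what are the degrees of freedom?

degrees of freedom = 5

df = k − 1 = 6 − 1 = 5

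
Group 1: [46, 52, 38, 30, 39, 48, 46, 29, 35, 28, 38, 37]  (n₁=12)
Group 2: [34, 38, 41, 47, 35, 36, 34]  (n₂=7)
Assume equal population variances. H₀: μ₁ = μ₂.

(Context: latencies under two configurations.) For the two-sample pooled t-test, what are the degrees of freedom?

df = n₁ + n₂ − 2 = 12 + 7 − 2 = 17

degrees of freedom = 17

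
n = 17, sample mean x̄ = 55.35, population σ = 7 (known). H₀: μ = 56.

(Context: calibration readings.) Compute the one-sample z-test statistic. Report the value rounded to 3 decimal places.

test statistic = -0.383

SE = σ/√n = 7/√17 = 1.6977
z = (x̄−μ₀)/SE = (55.35−56)/1.6977 = -0.3829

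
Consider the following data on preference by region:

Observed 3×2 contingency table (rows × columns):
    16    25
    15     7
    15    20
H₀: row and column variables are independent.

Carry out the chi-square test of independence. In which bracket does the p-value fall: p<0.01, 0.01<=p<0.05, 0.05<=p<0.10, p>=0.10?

Row totals [41, 22, 35], col totals [46, 52], n=98
χ² = (16−19.24)²/19.24 + (25−21.76)²/21.76 + (15−10.33)²/10.33 + (7−11.67)²/11.67 + (15−16.43)²/16.43 + (20−18.57)²/18.57 = 5.2513
df = 2
p-value (upper-tail) = 0.07239
→ bracket: 0.05<=p<0.10

p-value bracket: 0.05<=p<0.10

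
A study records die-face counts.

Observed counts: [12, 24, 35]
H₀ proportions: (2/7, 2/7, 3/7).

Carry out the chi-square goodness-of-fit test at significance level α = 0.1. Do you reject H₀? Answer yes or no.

reject H₀: yes

n = 71; E_i = n·p_i = [20.29, 20.29, 30.43]
χ² = (12−20.29)²/20.29 + (24−20.29)²/20.29 + (35−30.43)²/30.43 = 4.7512
df = 2
p-value (upper-tail) = 0.09296
At α=0.1: p < α → reject H₀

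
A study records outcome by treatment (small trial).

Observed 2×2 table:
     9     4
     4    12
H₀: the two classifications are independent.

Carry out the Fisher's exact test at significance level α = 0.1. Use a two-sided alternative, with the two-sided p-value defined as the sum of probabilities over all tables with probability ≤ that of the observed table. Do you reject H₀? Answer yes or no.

Margins: r₁=13, r₂=16, c₁=13, c₂=16, n=29
p_obs = C(13,9)·C(16,4)/C(29,13); sum pmf over tables with pmf ≤ p_obs
p-value (two-sided) = 0.02705
At α=0.1: p < α → reject H₀

reject H₀: yes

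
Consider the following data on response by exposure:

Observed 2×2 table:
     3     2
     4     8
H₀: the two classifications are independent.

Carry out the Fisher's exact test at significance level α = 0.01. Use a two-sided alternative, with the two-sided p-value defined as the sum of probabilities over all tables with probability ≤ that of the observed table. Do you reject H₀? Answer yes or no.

Margins: r₁=5, r₂=12, c₁=7, c₂=10, n=17
p_obs = C(5,3)·C(12,4)/C(17,7); sum pmf over tables with pmf ≤ p_obs
p-value (two-sided) = 0.59276
At α=0.01: p ≥ α → fail to reject H₀

reject H₀: no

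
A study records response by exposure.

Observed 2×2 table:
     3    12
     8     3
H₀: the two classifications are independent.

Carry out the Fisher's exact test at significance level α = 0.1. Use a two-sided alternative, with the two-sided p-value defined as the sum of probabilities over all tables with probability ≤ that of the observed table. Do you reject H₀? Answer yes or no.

reject H₀: yes

Margins: r₁=15, r₂=11, c₁=11, c₂=15, n=26
p_obs = C(15,3)·C(11,8)/C(26,11); sum pmf over tables with pmf ≤ p_obs
p-value (two-sided) = 0.01494
At α=0.1: p < α → reject H₀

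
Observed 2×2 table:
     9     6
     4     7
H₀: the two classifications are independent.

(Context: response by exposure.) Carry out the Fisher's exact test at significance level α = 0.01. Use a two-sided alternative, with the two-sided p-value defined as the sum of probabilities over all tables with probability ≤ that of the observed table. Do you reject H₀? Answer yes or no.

reject H₀: no

Margins: r₁=15, r₂=11, c₁=13, c₂=13, n=26
p_obs = C(15,9)·C(11,4)/C(26,13); sum pmf over tables with pmf ≤ p_obs
p-value (two-sided) = 0.42831
At α=0.01: p ≥ α → fail to reject H₀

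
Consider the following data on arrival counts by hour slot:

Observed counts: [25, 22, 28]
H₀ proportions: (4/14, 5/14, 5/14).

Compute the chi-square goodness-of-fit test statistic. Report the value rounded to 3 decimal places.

n = 75; E_i = n·p_i = [21.43, 26.79, 26.79]
χ² = (25−21.43)²/21.43 + (22−26.79)²/26.79 + (28−26.79)²/26.79 = 1.5053
df = 2

test statistic = 1.505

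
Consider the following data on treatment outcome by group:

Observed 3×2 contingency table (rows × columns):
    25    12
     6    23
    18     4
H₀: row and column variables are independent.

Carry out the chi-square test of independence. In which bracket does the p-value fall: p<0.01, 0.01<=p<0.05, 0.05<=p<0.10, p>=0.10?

Row totals [37, 29, 22], col totals [49, 39], n=88
χ² = (25−20.60)²/20.60 + (12−16.40)²/16.40 + (6−16.15)²/16.15 + (23−12.85)²/12.85 + (18−12.25)²/12.25 + (4−9.75)²/9.75 = 22.5976
df = 2
p-value (upper-tail) = 0.00001
→ bracket: p<0.01

p-value bracket: p<0.01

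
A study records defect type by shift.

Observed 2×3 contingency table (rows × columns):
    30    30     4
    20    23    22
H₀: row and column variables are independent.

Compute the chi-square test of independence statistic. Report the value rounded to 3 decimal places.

test statistic = 15.379

Row totals [64, 65], col totals [50, 53, 26], n=129
χ² = (30−24.81)²/24.81 + (30−26.29)²/26.29 + (4−12.90)²/12.90 + (20−25.19)²/25.19 + (23−26.71)²/26.71 + (22−13.10)²/13.10 = 15.3792
df = 2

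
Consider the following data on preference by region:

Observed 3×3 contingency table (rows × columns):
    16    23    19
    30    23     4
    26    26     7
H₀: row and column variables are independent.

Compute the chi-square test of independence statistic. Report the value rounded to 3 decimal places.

Row totals [58, 57, 59], col totals [72, 72, 30], n=174
χ² = (16−24.00)²/24.00 + (23−24.00)²/24.00 + (19−10.00)²/10.00 + (30−23.59)²/23.59 + (23−23.59)²/23.59 + (4−9.83)²/9.83 + (26−24.41)²/24.41 + (26−24.41)²/24.41 + (7−10.17)²/10.17 = 17.2181
df = 4

test statistic = 17.218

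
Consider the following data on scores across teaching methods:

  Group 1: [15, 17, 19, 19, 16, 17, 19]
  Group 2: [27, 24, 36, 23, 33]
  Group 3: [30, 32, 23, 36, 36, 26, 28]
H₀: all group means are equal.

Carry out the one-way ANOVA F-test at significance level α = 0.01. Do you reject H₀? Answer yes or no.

reject H₀: yes

Group means [17.43, 28.60, 30.14], grand mean 25.053
SSB = Σnᵢ(x̄ᵢ−x̄)² = 651.176; SSW = ΣΣ(x−x̄ᵢ)² = 289.771
MSB = 651.176/2 = 325.5880; MSW = 289.771/16 = 18.1107
F = MSB/MSW = 17.9776
df = (2, 16)
p-value (upper-tail) = 0.00008
At α=0.01: p < α → reject H₀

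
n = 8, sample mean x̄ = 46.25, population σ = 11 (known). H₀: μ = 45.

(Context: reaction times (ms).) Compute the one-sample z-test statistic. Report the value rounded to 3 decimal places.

test statistic = 0.321

SE = σ/√n = 11/√8 = 3.8891
z = (x̄−μ₀)/SE = (46.25−45)/3.8891 = 0.3214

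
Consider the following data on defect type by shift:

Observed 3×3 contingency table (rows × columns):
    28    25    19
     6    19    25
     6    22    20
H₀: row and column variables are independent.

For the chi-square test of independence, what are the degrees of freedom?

degrees of freedom = 4

df = (r−1)(c−1) = (3−1)·(3−1) = 4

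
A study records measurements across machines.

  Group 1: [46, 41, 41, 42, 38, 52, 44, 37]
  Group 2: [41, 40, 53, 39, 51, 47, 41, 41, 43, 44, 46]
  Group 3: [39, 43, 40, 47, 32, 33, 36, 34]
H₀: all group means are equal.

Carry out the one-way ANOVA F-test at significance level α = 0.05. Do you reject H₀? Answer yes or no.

Group means [42.62, 44.18, 38.00], grand mean 41.889
SSB = Σnᵢ(x̄ᵢ−x̄)² = 183.155; SSW = ΣΣ(x−x̄ᵢ)² = 563.511
MSB = 183.155/2 = 91.5777; MSW = 563.511/24 = 23.4796
F = MSB/MSW = 3.9003
df = (2, 24)
p-value (upper-tail) = 0.03414
At α=0.05: p < α → reject H₀

reject H₀: yes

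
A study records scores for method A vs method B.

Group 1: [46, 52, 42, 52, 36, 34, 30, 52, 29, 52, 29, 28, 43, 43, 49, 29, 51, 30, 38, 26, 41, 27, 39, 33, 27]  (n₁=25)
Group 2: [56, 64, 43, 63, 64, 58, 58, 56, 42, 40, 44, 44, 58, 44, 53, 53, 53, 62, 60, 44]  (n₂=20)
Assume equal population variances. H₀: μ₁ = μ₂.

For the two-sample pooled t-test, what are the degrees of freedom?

df = n₁ + n₂ − 2 = 25 + 20 − 2 = 43

degrees of freedom = 43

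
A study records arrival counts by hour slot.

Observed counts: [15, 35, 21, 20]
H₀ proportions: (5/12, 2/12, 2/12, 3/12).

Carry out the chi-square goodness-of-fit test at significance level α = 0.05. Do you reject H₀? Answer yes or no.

reject H₀: yes

n = 91; E_i = n·p_i = [37.92, 15.17, 15.17, 22.75]
χ² = (15−37.92)²/37.92 + (35−15.17)²/15.17 + (21−15.17)²/15.17 + (20−22.75)²/22.75 = 42.3626
df = 3
p-value (upper-tail) = 0.00000
At α=0.05: p < α → reject H₀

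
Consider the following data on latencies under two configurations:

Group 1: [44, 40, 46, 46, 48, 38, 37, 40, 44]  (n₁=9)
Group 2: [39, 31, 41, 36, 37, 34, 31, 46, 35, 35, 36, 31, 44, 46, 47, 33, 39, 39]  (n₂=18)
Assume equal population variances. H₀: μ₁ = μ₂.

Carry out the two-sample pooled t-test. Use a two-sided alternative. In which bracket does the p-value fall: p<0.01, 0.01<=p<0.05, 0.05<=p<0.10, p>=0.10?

p-value bracket: 0.01<=p<0.05

x̄₁=42.556, s₁=3.909, n₁=9
x̄₂=37.778, s₂=5.264, n₂=18
s_p² = [8·3.909² + 17·5.264²]/25 = 23.7333
SE = √(s_p²·(1/9+1/18)) = 1.9889
t = (42.556−37.778)/1.9889 = 2.4023
df = 25
p-value (two-sided) = 0.02405
→ bracket: 0.01<=p<0.05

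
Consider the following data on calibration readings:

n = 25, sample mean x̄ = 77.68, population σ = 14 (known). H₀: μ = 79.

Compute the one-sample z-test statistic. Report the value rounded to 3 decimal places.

SE = σ/√n = 14/√25 = 2.8000
z = (x̄−μ₀)/SE = (77.68−79)/2.8000 = -0.4714

test statistic = -0.471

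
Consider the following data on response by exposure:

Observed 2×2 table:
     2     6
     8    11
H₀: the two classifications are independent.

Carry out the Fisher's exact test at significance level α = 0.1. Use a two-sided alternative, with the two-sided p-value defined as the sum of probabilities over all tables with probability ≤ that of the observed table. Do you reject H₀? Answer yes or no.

Margins: r₁=8, r₂=19, c₁=10, c₂=17, n=27
p_obs = C(8,2)·C(19,8)/C(27,10); sum pmf over tables with pmf ≤ p_obs
p-value (two-sided) = 0.66552
At α=0.1: p ≥ α → fail to reject H₀

reject H₀: no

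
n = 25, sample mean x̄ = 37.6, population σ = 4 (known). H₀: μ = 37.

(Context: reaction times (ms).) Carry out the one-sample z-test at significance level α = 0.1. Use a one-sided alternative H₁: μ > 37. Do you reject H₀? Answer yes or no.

SE = σ/√n = 4/√25 = 0.8000
z = (x̄−μ₀)/SE = (37.6−37)/0.8000 = 0.7500
p-value (one-sided, H₁ greater) = 0.22663
At α=0.1: p ≥ α → fail to reject H₀

reject H₀: no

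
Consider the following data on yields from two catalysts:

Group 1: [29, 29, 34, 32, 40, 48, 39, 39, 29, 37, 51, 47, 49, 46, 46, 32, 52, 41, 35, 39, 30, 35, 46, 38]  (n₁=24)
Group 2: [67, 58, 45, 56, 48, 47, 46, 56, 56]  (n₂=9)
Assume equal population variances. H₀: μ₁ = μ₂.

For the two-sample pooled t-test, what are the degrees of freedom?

degrees of freedom = 31

df = n₁ + n₂ − 2 = 24 + 9 − 2 = 31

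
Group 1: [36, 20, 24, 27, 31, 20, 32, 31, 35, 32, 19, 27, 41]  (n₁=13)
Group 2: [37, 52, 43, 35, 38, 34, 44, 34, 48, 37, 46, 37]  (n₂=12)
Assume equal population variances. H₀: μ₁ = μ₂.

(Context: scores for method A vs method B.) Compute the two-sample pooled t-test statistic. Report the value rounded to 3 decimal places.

x̄₁=28.846, s₁=6.768, n₁=13
x̄₂=40.417, s₂=5.992, n₂=12
s_p² = [12·6.768² + 11·5.992²]/23 = 41.0700
SE = √(s_p²·(1/13+1/12)) = 2.5655
t = (28.846−40.417)/2.5655 = -4.5101
df = 23

test statistic = -4.510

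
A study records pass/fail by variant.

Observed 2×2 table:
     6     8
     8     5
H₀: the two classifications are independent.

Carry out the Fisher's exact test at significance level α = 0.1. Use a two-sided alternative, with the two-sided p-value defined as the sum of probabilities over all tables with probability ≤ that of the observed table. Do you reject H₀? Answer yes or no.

Margins: r₁=14, r₂=13, c₁=14, c₂=13, n=27
p_obs = C(14,6)·C(13,8)/C(27,14); sum pmf over tables with pmf ≤ p_obs
p-value (two-sided) = 0.44948
At α=0.1: p ≥ α → fail to reject H₀

reject H₀: no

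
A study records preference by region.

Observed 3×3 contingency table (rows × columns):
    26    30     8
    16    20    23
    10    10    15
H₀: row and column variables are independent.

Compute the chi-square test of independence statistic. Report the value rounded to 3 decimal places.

Row totals [64, 59, 35], col totals [52, 60, 46], n=158
χ² = (26−21.06)²/21.06 + (30−24.30)²/24.30 + (8−18.63)²/18.63 + (16−19.42)²/19.42 + (20−22.41)²/22.41 + (23−17.18)²/17.18 + (10−11.52)²/11.52 + (10−13.29)²/13.29 + (15−10.19)²/10.19 = 14.6792
df = 4

test statistic = 14.679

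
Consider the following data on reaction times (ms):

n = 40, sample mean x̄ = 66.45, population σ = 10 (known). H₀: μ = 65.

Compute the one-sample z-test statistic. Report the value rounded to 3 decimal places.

SE = σ/√n = 10/√40 = 1.5811
z = (x̄−μ₀)/SE = (66.45−65)/1.5811 = 0.9171

test statistic = 0.917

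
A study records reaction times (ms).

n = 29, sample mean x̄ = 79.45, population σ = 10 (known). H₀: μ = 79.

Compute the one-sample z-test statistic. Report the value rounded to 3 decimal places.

SE = σ/√n = 10/√29 = 1.8570
z = (x̄−μ₀)/SE = (79.45−79)/1.8570 = 0.2423

test statistic = 0.242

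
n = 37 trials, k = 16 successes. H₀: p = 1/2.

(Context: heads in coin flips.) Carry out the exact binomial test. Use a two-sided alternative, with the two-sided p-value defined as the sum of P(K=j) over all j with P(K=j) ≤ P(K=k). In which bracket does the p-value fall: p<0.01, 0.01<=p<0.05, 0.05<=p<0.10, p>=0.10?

p-value bracket: p>=0.10

Exact binomial: n=37, k=16, p₀=1/2=0.5000
P(X=j) = C(n,j)·p₀^j·(1−p₀)^(n−j); p = Σ P(X=j) over j with P(X=j) ≤ P(X=16)
p-value (two-sided) = 0.51138
→ bracket: p>=0.10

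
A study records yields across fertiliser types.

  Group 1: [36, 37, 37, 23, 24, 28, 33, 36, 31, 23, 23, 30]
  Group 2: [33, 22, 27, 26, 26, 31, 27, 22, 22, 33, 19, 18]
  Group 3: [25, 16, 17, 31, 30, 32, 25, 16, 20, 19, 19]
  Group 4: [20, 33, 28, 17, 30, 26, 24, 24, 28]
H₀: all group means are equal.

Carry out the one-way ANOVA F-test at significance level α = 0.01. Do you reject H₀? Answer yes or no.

reject H₀: no

Group means [30.08, 25.50, 22.73, 25.56], grand mean 26.068
SSB = Σnᵢ(x̄ᵢ−x̄)² = 322.475; SSW = ΣΣ(x−x̄ᵢ)² = 1222.321
MSB = 322.475/3 = 107.4916; MSW = 1222.321/40 = 30.5580
F = MSB/MSW = 3.5176
df = (3, 40)
p-value (upper-tail) = 0.02355
At α=0.01: p ≥ α → fail to reject H₀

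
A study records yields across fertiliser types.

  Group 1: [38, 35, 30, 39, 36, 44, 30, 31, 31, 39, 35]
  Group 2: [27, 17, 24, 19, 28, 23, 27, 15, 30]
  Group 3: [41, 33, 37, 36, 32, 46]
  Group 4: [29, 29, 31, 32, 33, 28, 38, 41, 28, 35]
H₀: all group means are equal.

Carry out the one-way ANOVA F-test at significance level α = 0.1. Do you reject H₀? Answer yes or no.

Group means [35.27, 23.33, 37.50, 32.40], grand mean 31.861
SSB = Σnᵢ(x̄ᵢ−x̄)² = 976.224; SSW = ΣΣ(x−x̄ᵢ)² = 740.082
MSB = 976.224/3 = 325.4079; MSW = 740.082/32 = 23.1276
F = MSB/MSW = 14.0701
df = (3, 32)
p-value (upper-tail) = 0.00001
At α=0.1: p < α → reject H₀

reject H₀: yes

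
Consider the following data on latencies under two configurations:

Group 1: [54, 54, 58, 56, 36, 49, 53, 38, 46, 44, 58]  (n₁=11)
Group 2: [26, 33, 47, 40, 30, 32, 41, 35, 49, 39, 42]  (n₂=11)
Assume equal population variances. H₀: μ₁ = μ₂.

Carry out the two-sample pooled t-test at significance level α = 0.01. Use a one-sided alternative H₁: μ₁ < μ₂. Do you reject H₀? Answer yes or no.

reject H₀: no

x̄₁=49.636, s₁=7.724, n₁=11
x̄₂=37.636, s₂=7.131, n₂=11
s_p² = [10·7.724² + 10·7.131²]/20 = 55.2545
SE = √(s_p²·(1/11+1/11)) = 3.1696
t = (49.636−37.636)/3.1696 = 3.7860
df = 20
p-value (one-sided, H₁ less) = 0.99942
At α=0.01: p ≥ α → fail to reject H₀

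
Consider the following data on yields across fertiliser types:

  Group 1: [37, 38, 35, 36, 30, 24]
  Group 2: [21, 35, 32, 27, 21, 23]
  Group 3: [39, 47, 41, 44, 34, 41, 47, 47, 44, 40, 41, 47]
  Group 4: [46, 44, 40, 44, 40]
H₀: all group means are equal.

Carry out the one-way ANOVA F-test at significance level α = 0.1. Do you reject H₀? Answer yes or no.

reject H₀: yes

Group means [33.33, 26.50, 42.67, 42.80], grand mean 37.414
SSB = Σnᵢ(x̄ᵢ−x̄)² = 1290.734; SSW = ΣΣ(x−x̄ᵢ)² = 530.300
MSB = 1290.734/3 = 430.2448; MSW = 530.300/25 = 21.2120
F = MSB/MSW = 20.2831
df = (3, 25)
p-value (upper-tail) = 0.00000
At α=0.1: p < α → reject H₀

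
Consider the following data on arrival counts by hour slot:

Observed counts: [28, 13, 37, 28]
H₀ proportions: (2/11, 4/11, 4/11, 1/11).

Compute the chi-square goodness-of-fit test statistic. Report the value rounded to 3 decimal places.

n = 106; E_i = n·p_i = [19.27, 38.55, 38.55, 9.64]
χ² = (28−19.27)²/19.27 + (13−38.55)²/38.55 + (37−38.55)²/38.55 + (28−9.64)²/9.64 = 55.9387
df = 3

test statistic = 55.939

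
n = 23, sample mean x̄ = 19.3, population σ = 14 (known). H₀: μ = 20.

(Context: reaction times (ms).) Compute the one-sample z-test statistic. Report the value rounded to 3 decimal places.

test statistic = -0.240

SE = σ/√n = 14/√23 = 2.9192
z = (x̄−μ₀)/SE = (19.3−20)/2.9192 = -0.2398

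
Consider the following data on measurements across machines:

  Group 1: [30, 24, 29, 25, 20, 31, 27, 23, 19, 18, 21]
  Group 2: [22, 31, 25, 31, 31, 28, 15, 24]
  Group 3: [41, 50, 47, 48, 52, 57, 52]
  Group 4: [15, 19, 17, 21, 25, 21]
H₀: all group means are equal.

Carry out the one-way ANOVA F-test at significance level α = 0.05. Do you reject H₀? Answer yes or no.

reject H₀: yes

Group means [24.27, 25.88, 49.57, 19.67], grand mean 29.344
SSB = Σnᵢ(x̄ᵢ−x̄)² = 3805.114; SSW = ΣΣ(x−x̄ᵢ)² = 638.104
MSB = 3805.114/3 = 1268.3714; MSW = 638.104/28 = 22.7894
F = MSB/MSW = 55.6561
df = (3, 28)
p-value (upper-tail) = 0.00000
At α=0.05: p < α → reject H₀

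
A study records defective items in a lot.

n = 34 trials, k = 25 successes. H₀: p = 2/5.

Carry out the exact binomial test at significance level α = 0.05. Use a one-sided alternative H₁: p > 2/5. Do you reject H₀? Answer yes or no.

Exact binomial: n=34, k=25, p₀=2/5=0.4000
P(X≥25) from Σ C(n,i)·p₀^i·(1−p₀)^(n−i)
p-value (one-sided, H₁ greater) = 0.00008
At α=0.05: p < α → reject H₀

reject H₀: yes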